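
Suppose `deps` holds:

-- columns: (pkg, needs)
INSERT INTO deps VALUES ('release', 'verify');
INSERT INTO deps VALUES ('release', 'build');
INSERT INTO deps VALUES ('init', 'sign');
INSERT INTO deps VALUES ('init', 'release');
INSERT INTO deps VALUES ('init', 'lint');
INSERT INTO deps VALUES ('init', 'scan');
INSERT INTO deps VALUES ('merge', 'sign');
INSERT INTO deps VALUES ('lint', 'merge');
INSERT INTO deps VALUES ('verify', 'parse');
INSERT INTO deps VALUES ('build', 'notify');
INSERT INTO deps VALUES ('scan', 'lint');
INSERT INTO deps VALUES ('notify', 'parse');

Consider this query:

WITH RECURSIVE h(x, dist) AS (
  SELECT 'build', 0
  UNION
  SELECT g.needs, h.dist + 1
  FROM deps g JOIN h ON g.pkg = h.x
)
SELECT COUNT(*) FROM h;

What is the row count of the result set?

3

Base: (build, dist=0).
Iteration 1: edges from {build} -> (notify, dist=1).
Iteration 2: edges from {notify} -> (parse, dist=2).
Iteration 3: no outgoing edges from {parse}; recursion stops.
Total rows emitted: 3.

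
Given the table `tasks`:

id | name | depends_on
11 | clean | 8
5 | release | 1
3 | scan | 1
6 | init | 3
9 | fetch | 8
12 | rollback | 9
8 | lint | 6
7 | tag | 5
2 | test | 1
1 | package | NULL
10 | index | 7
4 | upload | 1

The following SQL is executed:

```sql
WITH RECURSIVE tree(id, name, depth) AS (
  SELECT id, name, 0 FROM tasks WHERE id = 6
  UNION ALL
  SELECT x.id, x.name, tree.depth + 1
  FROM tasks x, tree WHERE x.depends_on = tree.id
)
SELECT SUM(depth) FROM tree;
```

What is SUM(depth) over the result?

8

Base: id=6 (init) at depth 0.
Iteration 1: rows with depends_on in {6} -> lint (id 8, depth 1).
Iteration 2: rows with depends_on in {8} -> fetch (id 9, depth 2), clean (id 11, depth 2).
Iteration 3: rows with depends_on in {9,11} -> rollback (id 12, depth 3).
Iteration 4: no rows with depends_on in {12}; recursion stops.
SUM(depth) = 0 + 1 + 2 + 2 + 3 = 8.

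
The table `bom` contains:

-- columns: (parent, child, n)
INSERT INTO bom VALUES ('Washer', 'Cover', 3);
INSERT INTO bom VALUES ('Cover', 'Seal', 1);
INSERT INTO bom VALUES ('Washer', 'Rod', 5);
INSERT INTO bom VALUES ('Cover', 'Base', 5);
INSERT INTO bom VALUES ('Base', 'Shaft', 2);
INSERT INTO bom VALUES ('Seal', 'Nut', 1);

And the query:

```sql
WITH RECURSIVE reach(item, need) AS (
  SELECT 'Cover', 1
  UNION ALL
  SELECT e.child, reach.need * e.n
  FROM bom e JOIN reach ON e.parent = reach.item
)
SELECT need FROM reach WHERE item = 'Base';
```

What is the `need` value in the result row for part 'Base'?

Base: (Cover, need=1).
Iteration 1: components of {Cover} -> Base = 1*5 = 5, Seal = 1*1 = 1.
Iteration 2: components of {Base,Seal} -> Nut = 1*1 = 1, Shaft = 5*2 = 10.
Iteration 3: no further components; recursion stops.

5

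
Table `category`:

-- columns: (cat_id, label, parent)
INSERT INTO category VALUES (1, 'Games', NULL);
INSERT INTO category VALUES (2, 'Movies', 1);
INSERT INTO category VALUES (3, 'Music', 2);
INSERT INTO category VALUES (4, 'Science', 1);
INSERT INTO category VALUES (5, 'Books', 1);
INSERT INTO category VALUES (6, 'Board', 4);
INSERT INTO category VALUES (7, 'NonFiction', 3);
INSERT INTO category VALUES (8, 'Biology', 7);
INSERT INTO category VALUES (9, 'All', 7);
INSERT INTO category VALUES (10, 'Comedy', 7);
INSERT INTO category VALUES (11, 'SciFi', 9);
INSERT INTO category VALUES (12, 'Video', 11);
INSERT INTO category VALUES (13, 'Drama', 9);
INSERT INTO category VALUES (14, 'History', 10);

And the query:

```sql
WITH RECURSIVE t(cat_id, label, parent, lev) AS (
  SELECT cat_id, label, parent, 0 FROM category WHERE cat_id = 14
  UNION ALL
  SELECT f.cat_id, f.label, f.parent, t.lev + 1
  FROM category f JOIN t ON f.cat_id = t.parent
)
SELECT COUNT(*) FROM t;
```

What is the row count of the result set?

6

Base: cat_id=14 (History), parent=10, lev 0.
Iteration 1: join on cat_id=10 -> Comedy (id 10, parent=7, lev 1).
Iteration 2: join on cat_id=7 -> NonFiction (id 7, parent=3, lev 2).
Iteration 3: join on cat_id=3 -> Music (id 3, parent=2, lev 3).
Iteration 4: join on cat_id=2 -> Movies (id 2, parent=1, lev 4).
Iteration 5: join on cat_id=1 -> Games (id 1, parent=NULL, lev 5).
Iteration 6: parent is NULL; no match; recursion stops.
Total rows emitted: 6.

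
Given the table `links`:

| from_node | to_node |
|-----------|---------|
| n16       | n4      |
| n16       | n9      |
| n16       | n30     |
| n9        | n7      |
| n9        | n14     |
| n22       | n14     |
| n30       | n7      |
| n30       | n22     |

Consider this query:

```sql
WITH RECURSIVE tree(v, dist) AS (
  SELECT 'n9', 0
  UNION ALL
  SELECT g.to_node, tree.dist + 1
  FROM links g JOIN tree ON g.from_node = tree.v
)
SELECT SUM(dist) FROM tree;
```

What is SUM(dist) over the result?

2

Base: (n9, dist=0).
Iteration 1: edges from {n9} -> (n14, dist=1), (n7, dist=1).
Iteration 2: no outgoing edges from {n14,n7}; recursion stops.
SUM(dist) = 0 + 1 + 1 = 2.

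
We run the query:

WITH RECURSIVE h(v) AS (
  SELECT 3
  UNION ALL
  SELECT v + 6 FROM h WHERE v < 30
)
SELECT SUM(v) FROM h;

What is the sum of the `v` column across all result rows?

108

Base: v=3.
Iteration 1: 3 < 30 holds -> v = 3 + 6 = 9.
Iteration 2: 9 < 30 holds -> v = 9 + 6 = 15.
Iteration 3: 15 < 30 holds -> v = 15 + 6 = 21.
Iteration 4: 21 < 30 holds -> v = 21 + 6 = 27.
Iteration 5: 27 < 30 holds -> v = 27 + 6 = 33.
Iteration 6: 33 < 30 fails; recursion stops.
SUM(v) = 3 + 9 + 15 + 21 + 27 + 33 = 108.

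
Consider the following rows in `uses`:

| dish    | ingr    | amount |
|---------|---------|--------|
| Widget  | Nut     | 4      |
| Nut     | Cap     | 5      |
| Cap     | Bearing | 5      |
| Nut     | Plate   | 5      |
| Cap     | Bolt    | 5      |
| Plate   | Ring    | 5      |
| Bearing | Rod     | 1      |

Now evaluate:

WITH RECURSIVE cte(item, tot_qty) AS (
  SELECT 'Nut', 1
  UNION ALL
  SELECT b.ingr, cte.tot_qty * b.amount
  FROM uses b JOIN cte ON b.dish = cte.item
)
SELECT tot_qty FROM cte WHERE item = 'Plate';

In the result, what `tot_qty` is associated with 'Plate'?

5

Base: (Nut, tot_qty=1).
Iteration 1: components of {Nut} -> Cap = 1*5 = 5, Plate = 1*5 = 5.
Iteration 2: components of {Cap,Plate} -> Bearing = 5*5 = 25, Bolt = 5*5 = 25, Ring = 5*5 = 25.
Iteration 3: components of {Bearing,Bolt,Ring} -> Rod = 25*1 = 25.
Iteration 4: no further components; recursion stops.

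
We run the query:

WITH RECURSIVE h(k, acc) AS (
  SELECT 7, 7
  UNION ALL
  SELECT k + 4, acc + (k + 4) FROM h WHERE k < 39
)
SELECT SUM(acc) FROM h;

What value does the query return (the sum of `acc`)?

Base: k=7, acc=7.
Iteration 1: 7 < 39 holds -> k = 7 + 4 = 11, acc = 7 + 11 = 18.
Iteration 2: 11 < 39 holds -> k = 11 + 4 = 15, acc = 18 + 15 = 33.
Iteration 3: 15 < 39 holds -> k = 15 + 4 = 19, acc = 33 + 19 = 52.
Iteration 4: 19 < 39 holds -> k = 19 + 4 = 23, acc = 52 + 23 = 75.
Iteration 5: 23 < 39 holds -> k = 23 + 4 = 27, acc = 75 + 27 = 102.
Iteration 6: 27 < 39 holds -> k = 27 + 4 = 31, acc = 102 + 31 = 133.
Iteration 7: 31 < 39 holds -> k = 31 + 4 = 35, acc = 133 + 35 = 168.
Iteration 8: 35 < 39 holds -> k = 35 + 4 = 39, acc = 168 + 39 = 207.
Iteration 9: 39 < 39 fails; recursion stops.
SUM(acc) = 7 + 18 + 33 + 52 + 75 + 102 + 133 + 168 + 207 = 795.

795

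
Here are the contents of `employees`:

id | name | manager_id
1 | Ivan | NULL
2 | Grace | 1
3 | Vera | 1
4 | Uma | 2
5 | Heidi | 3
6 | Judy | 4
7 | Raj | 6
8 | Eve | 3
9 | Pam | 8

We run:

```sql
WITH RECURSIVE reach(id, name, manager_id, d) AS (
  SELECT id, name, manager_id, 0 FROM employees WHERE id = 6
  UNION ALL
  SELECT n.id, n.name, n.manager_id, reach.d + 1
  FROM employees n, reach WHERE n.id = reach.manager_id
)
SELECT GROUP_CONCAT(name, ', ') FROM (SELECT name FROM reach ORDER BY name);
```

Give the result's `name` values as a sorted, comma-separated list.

Grace, Ivan, Judy, Uma

Base: id=6 (Judy), manager_id=4, d 0.
Iteration 1: join on id=4 -> Uma (id 4, manager_id=2, d 1).
Iteration 2: join on id=2 -> Grace (id 2, manager_id=1, d 2).
Iteration 3: join on id=1 -> Ivan (id 1, manager_id=NULL, d 3).
Iteration 4: manager_id is NULL; no match; recursion stops.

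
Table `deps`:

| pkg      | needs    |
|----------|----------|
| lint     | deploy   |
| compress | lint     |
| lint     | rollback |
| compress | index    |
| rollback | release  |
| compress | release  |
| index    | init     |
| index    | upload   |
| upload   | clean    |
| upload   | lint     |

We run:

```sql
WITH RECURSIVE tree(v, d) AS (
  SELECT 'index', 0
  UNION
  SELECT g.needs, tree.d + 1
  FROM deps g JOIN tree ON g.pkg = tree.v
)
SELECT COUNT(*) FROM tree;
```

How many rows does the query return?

8

Base: (index, d=0).
Iteration 1: edges from {index} -> (init, d=1), (upload, d=1).
Iteration 2: edges from {init,upload} -> (clean, d=2), (lint, d=2).
Iteration 3: edges from {clean,lint} -> (deploy, d=3), (rollback, d=3).
Iteration 4: edges from {deploy,rollback} -> (release, d=4).
Iteration 5: no outgoing edges from {release}; recursion stops.
Total rows emitted: 8.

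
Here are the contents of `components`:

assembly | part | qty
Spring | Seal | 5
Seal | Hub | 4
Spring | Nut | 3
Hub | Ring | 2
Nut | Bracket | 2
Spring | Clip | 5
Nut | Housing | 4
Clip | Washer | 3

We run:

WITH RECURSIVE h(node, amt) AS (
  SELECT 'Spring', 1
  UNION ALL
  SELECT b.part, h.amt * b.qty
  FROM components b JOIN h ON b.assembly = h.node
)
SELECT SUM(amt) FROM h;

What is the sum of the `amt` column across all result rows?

Base: (Spring, amt=1).
Iteration 1: components of {Spring} -> Clip = 1*5 = 5, Nut = 1*3 = 3, Seal = 1*5 = 5.
Iteration 2: components of {Clip,Nut,Seal} -> Bracket = 3*2 = 6, Housing = 3*4 = 12, Hub = 5*4 = 20, Washer = 5*3 = 15.
Iteration 3: components of {Bracket,Housing,Hub,Washer} -> Ring = 20*2 = 40.
Iteration 4: no further components; recursion stops.
SUM(amt) = 1 + 5 + 3 + 5 + 20 + 6 + 12 + 15 + 40 = 107.

107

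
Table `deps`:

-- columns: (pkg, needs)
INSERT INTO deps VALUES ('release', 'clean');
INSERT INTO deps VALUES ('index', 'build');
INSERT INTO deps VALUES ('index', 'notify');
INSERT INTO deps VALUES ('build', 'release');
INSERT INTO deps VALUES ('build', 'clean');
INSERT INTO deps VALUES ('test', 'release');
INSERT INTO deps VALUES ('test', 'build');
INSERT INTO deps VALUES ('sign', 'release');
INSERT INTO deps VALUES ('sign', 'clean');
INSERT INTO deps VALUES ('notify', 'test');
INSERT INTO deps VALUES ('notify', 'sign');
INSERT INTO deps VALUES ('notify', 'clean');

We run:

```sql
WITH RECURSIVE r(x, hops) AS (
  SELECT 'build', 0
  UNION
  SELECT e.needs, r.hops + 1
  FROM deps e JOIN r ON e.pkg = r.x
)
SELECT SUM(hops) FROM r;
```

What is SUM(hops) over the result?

4

Base: (build, hops=0).
Iteration 1: edges from {build} -> (clean, hops=1), (release, hops=1).
Iteration 2: edges from {clean,release} -> (clean, hops=2).
Iteration 3: no outgoing edges from {clean}; recursion stops.
SUM(hops) = 0 + 1 + 1 + 2 = 4.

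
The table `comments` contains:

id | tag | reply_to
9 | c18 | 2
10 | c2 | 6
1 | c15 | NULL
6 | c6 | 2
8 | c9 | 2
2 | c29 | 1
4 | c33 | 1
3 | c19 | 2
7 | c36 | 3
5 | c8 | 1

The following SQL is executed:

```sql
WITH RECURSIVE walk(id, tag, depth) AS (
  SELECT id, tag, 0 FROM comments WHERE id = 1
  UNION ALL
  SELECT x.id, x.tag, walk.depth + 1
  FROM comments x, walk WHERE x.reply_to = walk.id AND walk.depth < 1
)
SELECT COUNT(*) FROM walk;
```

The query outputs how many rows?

4

Base: id=1 (c15) at depth 0.
Iteration 1: rows with reply_to in {1} -> c29 (id 2, depth 1), c33 (id 4, depth 1), c8 (id 5, depth 1).
Iteration 2: depth < 1 fails for all current rows; recursion stops.
Total rows emitted: 4.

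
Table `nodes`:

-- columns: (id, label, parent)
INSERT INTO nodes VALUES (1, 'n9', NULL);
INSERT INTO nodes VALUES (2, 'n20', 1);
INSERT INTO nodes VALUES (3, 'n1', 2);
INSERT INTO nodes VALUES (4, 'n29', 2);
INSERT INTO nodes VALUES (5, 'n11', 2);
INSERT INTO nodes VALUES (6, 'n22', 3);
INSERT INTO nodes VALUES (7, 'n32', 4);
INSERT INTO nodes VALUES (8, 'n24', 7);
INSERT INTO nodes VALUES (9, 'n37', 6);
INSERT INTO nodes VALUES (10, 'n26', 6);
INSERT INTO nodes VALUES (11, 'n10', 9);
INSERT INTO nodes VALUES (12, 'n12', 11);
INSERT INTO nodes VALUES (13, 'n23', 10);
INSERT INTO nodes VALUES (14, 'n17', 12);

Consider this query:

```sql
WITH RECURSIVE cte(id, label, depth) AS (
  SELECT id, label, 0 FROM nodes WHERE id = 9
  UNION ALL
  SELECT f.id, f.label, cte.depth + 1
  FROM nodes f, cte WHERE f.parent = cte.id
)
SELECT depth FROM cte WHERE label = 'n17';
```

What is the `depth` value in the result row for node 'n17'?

3

Base: id=9 (n37) at depth 0.
Iteration 1: rows with parent in {9} -> n10 (id 11, depth 1).
Iteration 2: rows with parent in {11} -> n12 (id 12, depth 2).
Iteration 3: rows with parent in {12} -> n17 (id 14, depth 3).
Iteration 4: no rows with parent in {14}; recursion stops.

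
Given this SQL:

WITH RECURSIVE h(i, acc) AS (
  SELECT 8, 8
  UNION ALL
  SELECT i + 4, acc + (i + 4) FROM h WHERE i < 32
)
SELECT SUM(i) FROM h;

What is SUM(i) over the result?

Base: i=8, acc=8.
Iteration 1: 8 < 32 holds -> i = 8 + 4 = 12, acc = 8 + 12 = 20.
Iteration 2: 12 < 32 holds -> i = 12 + 4 = 16, acc = 20 + 16 = 36.
Iteration 3: 16 < 32 holds -> i = 16 + 4 = 20, acc = 36 + 20 = 56.
Iteration 4: 20 < 32 holds -> i = 20 + 4 = 24, acc = 56 + 24 = 80.
Iteration 5: 24 < 32 holds -> i = 24 + 4 = 28, acc = 80 + 28 = 108.
Iteration 6: 28 < 32 holds -> i = 28 + 4 = 32, acc = 108 + 32 = 140.
Iteration 7: 32 < 32 fails; recursion stops.
SUM(i) = 8 + 12 + 16 + 20 + 24 + 28 + 32 = 140.

140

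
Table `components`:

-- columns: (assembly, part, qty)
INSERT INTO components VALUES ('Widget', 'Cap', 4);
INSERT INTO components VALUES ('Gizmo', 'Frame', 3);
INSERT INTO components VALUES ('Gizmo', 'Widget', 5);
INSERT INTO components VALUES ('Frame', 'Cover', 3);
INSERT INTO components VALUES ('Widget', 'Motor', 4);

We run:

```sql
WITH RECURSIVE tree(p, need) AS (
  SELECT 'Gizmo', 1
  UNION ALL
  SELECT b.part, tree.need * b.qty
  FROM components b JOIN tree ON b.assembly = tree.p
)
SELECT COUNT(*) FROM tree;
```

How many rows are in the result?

6

Base: (Gizmo, need=1).
Iteration 1: components of {Gizmo} -> Frame = 1*3 = 3, Widget = 1*5 = 5.
Iteration 2: components of {Frame,Widget} -> Cap = 5*4 = 20, Cover = 3*3 = 9, Motor = 5*4 = 20.
Iteration 3: no further components; recursion stops.
Total rows emitted: 6.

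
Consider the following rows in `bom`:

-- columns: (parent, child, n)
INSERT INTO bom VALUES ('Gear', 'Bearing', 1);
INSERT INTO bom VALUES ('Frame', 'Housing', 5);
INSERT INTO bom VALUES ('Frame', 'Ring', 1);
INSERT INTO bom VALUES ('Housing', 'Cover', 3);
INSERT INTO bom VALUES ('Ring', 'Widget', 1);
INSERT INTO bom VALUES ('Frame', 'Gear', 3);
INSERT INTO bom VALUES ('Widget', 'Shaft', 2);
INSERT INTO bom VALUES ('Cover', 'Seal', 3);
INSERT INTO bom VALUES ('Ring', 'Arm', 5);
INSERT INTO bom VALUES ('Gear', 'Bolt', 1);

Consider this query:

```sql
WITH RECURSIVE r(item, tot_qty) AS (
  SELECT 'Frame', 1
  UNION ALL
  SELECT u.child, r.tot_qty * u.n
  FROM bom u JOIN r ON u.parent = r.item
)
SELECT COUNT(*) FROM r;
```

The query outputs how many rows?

Base: (Frame, tot_qty=1).
Iteration 1: components of {Frame} -> Gear = 1*3 = 3, Housing = 1*5 = 5, Ring = 1*1 = 1.
Iteration 2: components of {Gear,Housing,Ring} -> Arm = 1*5 = 5, Bearing = 3*1 = 3, Bolt = 3*1 = 3, Cover = 5*3 = 15, Widget = 1*1 = 1.
Iteration 3: components of {Arm,Bearing,Bolt,Cover,Widget} -> Seal = 15*3 = 45, Shaft = 1*2 = 2.
Iteration 4: no further components; recursion stops.
Total rows emitted: 11.

11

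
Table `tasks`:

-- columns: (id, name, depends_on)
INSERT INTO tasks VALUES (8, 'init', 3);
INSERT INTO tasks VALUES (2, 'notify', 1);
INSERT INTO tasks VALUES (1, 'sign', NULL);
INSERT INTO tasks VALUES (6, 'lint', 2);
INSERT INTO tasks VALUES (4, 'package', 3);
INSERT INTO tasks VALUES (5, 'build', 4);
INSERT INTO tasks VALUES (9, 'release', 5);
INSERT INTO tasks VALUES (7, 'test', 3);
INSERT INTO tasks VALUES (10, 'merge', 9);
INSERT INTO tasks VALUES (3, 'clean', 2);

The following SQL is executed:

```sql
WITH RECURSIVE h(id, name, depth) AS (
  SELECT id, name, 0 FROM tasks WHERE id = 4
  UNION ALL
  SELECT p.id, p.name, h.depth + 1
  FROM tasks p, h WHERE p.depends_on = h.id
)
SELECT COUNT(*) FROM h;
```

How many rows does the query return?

Base: id=4 (package) at depth 0.
Iteration 1: rows with depends_on in {4} -> build (id 5, depth 1).
Iteration 2: rows with depends_on in {5} -> release (id 9, depth 2).
Iteration 3: rows with depends_on in {9} -> merge (id 10, depth 3).
Iteration 4: no rows with depends_on in {10}; recursion stops.
Total rows emitted: 4.

4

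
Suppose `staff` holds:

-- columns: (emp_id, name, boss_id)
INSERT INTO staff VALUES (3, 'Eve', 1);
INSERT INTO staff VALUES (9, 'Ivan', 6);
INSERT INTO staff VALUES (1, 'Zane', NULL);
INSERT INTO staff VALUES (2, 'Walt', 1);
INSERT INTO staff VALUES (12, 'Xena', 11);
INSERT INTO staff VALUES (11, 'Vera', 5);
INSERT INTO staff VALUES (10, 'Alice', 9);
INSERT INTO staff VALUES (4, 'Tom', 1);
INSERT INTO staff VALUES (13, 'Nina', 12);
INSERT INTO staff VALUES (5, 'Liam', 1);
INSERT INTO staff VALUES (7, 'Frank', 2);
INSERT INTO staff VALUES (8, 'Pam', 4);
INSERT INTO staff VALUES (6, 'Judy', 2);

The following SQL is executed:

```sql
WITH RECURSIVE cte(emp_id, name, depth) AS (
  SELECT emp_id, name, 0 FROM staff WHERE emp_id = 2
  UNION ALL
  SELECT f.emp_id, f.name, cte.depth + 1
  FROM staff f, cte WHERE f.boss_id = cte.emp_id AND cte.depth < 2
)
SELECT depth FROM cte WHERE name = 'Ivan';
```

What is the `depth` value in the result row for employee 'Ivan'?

2

Base: emp_id=2 (Walt) at depth 0.
Iteration 1: rows with boss_id in {2} -> Judy (id 6, depth 1), Frank (id 7, depth 1).
Iteration 2: rows with boss_id in {6,7} -> Ivan (id 9, depth 2).
Iteration 3: depth < 2 fails for all current rows; recursion stops.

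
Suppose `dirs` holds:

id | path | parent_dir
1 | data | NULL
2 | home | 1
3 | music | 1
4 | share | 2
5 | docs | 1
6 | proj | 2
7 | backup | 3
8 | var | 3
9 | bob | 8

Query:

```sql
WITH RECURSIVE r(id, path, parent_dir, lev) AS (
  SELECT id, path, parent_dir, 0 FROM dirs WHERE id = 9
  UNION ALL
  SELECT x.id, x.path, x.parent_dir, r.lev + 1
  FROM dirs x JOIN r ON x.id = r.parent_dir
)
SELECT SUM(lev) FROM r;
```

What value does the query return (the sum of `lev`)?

Base: id=9 (bob), parent_dir=8, lev 0.
Iteration 1: join on id=8 -> var (id 8, parent_dir=3, lev 1).
Iteration 2: join on id=3 -> music (id 3, parent_dir=1, lev 2).
Iteration 3: join on id=1 -> data (id 1, parent_dir=NULL, lev 3).
Iteration 4: parent_dir is NULL; no match; recursion stops.
SUM(lev) = 0 + 1 + 2 + 3 = 6.

6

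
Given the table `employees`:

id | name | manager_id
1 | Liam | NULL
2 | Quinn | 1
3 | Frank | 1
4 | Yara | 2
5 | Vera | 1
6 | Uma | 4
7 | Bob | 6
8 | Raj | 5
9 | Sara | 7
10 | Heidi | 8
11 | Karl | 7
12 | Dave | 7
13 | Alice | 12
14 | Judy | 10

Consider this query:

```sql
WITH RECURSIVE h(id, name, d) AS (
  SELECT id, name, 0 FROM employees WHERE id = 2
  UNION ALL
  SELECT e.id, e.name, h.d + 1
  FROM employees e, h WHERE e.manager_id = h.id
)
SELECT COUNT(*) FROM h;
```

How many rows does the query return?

Base: id=2 (Quinn) at d 0.
Iteration 1: rows with manager_id in {2} -> Yara (id 4, d 1).
Iteration 2: rows with manager_id in {4} -> Uma (id 6, d 2).
Iteration 3: rows with manager_id in {6} -> Bob (id 7, d 3).
Iteration 4: rows with manager_id in {7} -> Sara (id 9, d 4), Karl (id 11, d 4), Dave (id 12, d 4).
Iteration 5: rows with manager_id in {9,11,12} -> Alice (id 13, d 5).
Iteration 6: no rows with manager_id in {13}; recursion stops.
Total rows emitted: 8.

8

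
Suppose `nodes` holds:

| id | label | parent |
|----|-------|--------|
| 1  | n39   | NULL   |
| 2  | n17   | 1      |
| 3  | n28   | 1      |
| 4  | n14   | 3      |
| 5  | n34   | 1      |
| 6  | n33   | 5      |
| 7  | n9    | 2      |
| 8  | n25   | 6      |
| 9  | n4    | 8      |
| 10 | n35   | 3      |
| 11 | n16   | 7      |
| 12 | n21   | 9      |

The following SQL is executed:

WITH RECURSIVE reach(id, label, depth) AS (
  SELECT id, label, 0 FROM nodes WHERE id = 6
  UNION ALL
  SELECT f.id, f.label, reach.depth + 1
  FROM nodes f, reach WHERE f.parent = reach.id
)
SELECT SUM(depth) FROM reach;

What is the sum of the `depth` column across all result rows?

Base: id=6 (n33) at depth 0.
Iteration 1: rows with parent in {6} -> n25 (id 8, depth 1).
Iteration 2: rows with parent in {8} -> n4 (id 9, depth 2).
Iteration 3: rows with parent in {9} -> n21 (id 12, depth 3).
Iteration 4: no rows with parent in {12}; recursion stops.
SUM(depth) = 0 + 1 + 2 + 3 = 6.

6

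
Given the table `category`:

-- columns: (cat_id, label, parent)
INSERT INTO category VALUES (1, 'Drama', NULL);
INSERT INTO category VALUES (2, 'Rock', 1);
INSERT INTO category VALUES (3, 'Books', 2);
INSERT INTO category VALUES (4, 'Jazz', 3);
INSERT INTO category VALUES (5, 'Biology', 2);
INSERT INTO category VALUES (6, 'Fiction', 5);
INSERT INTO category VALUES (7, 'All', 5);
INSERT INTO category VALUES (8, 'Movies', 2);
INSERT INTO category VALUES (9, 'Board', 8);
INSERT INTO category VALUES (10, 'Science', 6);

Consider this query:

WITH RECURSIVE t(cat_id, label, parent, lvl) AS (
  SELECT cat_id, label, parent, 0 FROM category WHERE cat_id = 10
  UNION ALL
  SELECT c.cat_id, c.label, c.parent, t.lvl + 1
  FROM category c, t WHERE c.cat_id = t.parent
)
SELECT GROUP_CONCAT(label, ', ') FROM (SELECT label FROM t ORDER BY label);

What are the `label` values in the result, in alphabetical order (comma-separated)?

Base: cat_id=10 (Science), parent=6, lvl 0.
Iteration 1: join on cat_id=6 -> Fiction (id 6, parent=5, lvl 1).
Iteration 2: join on cat_id=5 -> Biology (id 5, parent=2, lvl 2).
Iteration 3: join on cat_id=2 -> Rock (id 2, parent=1, lvl 3).
Iteration 4: join on cat_id=1 -> Drama (id 1, parent=NULL, lvl 4).
Iteration 5: parent is NULL; no match; recursion stops.

Biology, Drama, Fiction, Rock, Science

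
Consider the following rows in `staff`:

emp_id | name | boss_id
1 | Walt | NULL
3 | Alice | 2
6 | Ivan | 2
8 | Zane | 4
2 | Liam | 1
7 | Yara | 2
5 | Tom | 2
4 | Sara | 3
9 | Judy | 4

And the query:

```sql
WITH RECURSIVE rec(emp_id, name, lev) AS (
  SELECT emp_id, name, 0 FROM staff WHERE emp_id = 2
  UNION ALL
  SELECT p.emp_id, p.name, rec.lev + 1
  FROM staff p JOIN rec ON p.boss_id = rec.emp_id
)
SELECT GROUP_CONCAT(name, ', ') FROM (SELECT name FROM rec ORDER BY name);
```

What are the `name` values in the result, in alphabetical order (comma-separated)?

Base: emp_id=2 (Liam) at lev 0.
Iteration 1: rows with boss_id in {2} -> Alice (id 3, lev 1), Tom (id 5, lev 1), Ivan (id 6, lev 1), Yara (id 7, lev 1).
Iteration 2: rows with boss_id in {3,5,6,7} -> Sara (id 4, lev 2).
Iteration 3: rows with boss_id in {4} -> Zane (id 8, lev 3), Judy (id 9, lev 3).
Iteration 4: no rows with boss_id in {8,9}; recursion stops.

Alice, Ivan, Judy, Liam, Sara, Tom, Yara, Zane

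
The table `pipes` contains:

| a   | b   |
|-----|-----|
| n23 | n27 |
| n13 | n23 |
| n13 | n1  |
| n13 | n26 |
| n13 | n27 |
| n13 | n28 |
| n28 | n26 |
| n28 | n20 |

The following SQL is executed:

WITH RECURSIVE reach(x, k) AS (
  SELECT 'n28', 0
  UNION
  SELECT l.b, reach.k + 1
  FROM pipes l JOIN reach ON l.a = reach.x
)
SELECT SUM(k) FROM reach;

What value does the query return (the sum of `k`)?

Base: (n28, k=0).
Iteration 1: edges from {n28} -> (n20, k=1), (n26, k=1).
Iteration 2: no outgoing edges from {n20,n26}; recursion stops.
SUM(k) = 0 + 1 + 1 = 2.

2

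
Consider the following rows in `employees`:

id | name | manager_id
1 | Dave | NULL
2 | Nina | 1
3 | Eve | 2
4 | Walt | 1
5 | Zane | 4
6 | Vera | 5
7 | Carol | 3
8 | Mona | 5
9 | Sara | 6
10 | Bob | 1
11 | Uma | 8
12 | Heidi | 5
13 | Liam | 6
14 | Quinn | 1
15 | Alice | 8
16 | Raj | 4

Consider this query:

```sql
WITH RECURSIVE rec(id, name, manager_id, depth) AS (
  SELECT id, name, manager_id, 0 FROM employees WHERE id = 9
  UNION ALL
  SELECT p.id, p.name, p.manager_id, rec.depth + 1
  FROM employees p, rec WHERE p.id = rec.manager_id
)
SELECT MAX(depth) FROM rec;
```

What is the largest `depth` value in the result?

Base: id=9 (Sara), manager_id=6, depth 0.
Iteration 1: join on id=6 -> Vera (id 6, manager_id=5, depth 1).
Iteration 2: join on id=5 -> Zane (id 5, manager_id=4, depth 2).
Iteration 3: join on id=4 -> Walt (id 4, manager_id=1, depth 3).
Iteration 4: join on id=1 -> Dave (id 1, manager_id=NULL, depth 4).
Iteration 5: manager_id is NULL; no match; recursion stops.
depth values: 0, 1, 2, 3, 4; the maximum is 4.

4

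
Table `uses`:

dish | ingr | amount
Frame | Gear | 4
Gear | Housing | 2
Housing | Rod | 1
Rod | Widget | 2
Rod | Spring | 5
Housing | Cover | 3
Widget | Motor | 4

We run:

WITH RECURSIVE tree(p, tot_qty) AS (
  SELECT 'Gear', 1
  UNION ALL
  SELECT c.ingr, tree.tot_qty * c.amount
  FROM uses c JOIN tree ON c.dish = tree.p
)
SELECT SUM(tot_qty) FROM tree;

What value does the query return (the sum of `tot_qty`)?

41

Base: (Gear, tot_qty=1).
Iteration 1: components of {Gear} -> Housing = 1*2 = 2.
Iteration 2: components of {Housing} -> Cover = 2*3 = 6, Rod = 2*1 = 2.
Iteration 3: components of {Cover,Rod} -> Spring = 2*5 = 10, Widget = 2*2 = 4.
Iteration 4: components of {Spring,Widget} -> Motor = 4*4 = 16.
Iteration 5: no further components; recursion stops.
SUM(tot_qty) = 1 + 2 + 2 + 6 + 4 + 10 + 16 = 41.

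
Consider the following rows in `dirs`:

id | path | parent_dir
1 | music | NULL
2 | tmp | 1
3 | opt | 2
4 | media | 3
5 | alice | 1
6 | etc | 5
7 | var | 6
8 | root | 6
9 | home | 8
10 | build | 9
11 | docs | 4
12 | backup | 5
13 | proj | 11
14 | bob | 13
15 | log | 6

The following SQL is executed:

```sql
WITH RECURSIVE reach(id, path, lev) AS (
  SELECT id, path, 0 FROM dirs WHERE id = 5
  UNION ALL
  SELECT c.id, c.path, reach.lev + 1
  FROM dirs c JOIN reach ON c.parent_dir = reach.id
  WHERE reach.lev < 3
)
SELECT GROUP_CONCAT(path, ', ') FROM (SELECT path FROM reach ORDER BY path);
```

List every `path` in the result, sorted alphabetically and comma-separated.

Base: id=5 (alice) at lev 0.
Iteration 1: rows with parent_dir in {5} -> etc (id 6, lev 1), backup (id 12, lev 1).
Iteration 2: rows with parent_dir in {6,12} -> var (id 7, lev 2), root (id 8, lev 2), log (id 15, lev 2).
Iteration 3: rows with parent_dir in {7,8,15} -> home (id 9, lev 3).
Iteration 4: lev < 3 fails for all current rows; recursion stops.

alice, backup, etc, home, log, root, var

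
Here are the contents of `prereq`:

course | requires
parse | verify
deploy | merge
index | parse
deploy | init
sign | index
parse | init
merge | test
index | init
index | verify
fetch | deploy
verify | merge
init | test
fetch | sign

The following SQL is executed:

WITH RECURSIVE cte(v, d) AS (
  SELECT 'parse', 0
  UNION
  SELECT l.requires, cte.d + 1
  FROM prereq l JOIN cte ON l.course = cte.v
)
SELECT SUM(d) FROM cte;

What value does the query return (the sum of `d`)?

9

Base: (parse, d=0).
Iteration 1: edges from {parse} -> (init, d=1), (verify, d=1).
Iteration 2: edges from {init,verify} -> (merge, d=2), (test, d=2).
Iteration 3: edges from {merge,test} -> (test, d=3).
Iteration 4: no outgoing edges from {test}; recursion stops.
SUM(d) = 0 + 1 + 1 + 2 + 2 + 3 = 9.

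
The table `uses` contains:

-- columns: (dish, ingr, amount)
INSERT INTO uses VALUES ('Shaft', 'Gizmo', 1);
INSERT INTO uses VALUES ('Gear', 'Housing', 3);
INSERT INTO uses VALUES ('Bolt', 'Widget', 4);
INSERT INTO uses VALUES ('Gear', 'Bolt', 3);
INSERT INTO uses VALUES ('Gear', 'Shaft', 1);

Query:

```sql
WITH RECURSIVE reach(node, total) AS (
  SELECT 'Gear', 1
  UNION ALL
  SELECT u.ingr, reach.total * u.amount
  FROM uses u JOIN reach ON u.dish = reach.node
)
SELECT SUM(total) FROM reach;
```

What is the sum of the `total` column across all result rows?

Base: (Gear, total=1).
Iteration 1: components of {Gear} -> Bolt = 1*3 = 3, Housing = 1*3 = 3, Shaft = 1*1 = 1.
Iteration 2: components of {Bolt,Housing,Shaft} -> Gizmo = 1*1 = 1, Widget = 3*4 = 12.
Iteration 3: no further components; recursion stops.
SUM(total) = 1 + 1 + 3 + 3 + 1 + 12 = 21.

21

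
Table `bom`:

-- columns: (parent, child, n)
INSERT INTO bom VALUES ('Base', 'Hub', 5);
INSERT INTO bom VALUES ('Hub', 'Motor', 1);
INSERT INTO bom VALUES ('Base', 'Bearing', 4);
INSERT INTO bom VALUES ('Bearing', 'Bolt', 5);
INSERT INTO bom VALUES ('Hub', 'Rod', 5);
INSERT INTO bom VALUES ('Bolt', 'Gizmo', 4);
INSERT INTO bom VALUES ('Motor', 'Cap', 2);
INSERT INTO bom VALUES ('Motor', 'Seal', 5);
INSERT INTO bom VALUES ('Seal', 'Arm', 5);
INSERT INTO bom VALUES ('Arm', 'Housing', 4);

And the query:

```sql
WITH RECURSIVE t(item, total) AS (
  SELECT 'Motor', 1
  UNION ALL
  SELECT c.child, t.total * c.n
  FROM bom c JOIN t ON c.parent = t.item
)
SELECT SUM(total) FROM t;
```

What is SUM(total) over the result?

133

Base: (Motor, total=1).
Iteration 1: components of {Motor} -> Cap = 1*2 = 2, Seal = 1*5 = 5.
Iteration 2: components of {Cap,Seal} -> Arm = 5*5 = 25.
Iteration 3: components of {Arm} -> Housing = 25*4 = 100.
Iteration 4: no further components; recursion stops.
SUM(total) = 1 + 2 + 5 + 25 + 100 = 133.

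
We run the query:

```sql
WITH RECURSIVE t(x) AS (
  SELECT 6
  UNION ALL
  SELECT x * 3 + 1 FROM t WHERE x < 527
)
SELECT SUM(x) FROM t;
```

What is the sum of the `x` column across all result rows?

2363

Base: x=6.
Iteration 1: 6 < 527 holds -> x = 6 * 3 + 1 = 19.
Iteration 2: 19 < 527 holds -> x = 19 * 3 + 1 = 58.
Iteration 3: 58 < 527 holds -> x = 58 * 3 + 1 = 175.
Iteration 4: 175 < 527 holds -> x = 175 * 3 + 1 = 526.
Iteration 5: 526 < 527 holds -> x = 526 * 3 + 1 = 1579.
Iteration 6: 1579 < 527 fails; recursion stops.
SUM(x) = 6 + 19 + 58 + 175 + 526 + 1579 = 2363.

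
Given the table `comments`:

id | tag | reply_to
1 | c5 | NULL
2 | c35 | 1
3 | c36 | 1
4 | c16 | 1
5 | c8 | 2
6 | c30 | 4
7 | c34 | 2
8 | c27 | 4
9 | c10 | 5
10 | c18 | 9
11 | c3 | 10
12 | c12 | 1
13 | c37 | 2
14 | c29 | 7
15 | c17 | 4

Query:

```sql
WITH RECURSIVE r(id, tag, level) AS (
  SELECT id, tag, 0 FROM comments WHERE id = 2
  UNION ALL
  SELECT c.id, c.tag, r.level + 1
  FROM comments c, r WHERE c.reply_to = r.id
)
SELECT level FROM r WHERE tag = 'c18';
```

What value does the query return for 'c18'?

3

Base: id=2 (c35) at level 0.
Iteration 1: rows with reply_to in {2} -> c8 (id 5, level 1), c34 (id 7, level 1), c37 (id 13, level 1).
Iteration 2: rows with reply_to in {5,7,13} -> c10 (id 9, level 2), c29 (id 14, level 2).
Iteration 3: rows with reply_to in {9,14} -> c18 (id 10, level 3).
Iteration 4: rows with reply_to in {10} -> c3 (id 11, level 4).
Iteration 5: no rows with reply_to in {11}; recursion stops.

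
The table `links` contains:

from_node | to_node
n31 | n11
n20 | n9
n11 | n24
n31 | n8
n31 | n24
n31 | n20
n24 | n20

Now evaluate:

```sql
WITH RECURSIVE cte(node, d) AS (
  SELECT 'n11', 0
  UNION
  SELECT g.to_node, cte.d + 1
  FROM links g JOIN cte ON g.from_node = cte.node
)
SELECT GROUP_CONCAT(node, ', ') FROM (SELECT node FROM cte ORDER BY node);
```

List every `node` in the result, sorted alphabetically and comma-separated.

Base: (n11, d=0).
Iteration 1: edges from {n11} -> (n24, d=1).
Iteration 2: edges from {n24} -> (n20, d=2).
Iteration 3: edges from {n20} -> (n9, d=3).
Iteration 4: no outgoing edges from {n9}; recursion stops.

n11, n20, n24, n9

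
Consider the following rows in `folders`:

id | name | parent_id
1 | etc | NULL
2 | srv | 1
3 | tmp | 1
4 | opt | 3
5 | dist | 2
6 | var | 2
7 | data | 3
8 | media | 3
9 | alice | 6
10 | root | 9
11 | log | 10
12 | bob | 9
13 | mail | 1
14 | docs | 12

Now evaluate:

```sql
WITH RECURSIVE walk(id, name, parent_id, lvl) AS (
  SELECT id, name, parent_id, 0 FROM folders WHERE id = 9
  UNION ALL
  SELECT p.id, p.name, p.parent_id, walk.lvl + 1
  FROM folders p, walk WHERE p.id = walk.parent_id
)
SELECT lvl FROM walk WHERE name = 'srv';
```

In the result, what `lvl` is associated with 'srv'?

2

Base: id=9 (alice), parent_id=6, lvl 0.
Iteration 1: join on id=6 -> var (id 6, parent_id=2, lvl 1).
Iteration 2: join on id=2 -> srv (id 2, parent_id=1, lvl 2).
Iteration 3: join on id=1 -> etc (id 1, parent_id=NULL, lvl 3).
Iteration 4: parent_id is NULL; no match; recursion stops.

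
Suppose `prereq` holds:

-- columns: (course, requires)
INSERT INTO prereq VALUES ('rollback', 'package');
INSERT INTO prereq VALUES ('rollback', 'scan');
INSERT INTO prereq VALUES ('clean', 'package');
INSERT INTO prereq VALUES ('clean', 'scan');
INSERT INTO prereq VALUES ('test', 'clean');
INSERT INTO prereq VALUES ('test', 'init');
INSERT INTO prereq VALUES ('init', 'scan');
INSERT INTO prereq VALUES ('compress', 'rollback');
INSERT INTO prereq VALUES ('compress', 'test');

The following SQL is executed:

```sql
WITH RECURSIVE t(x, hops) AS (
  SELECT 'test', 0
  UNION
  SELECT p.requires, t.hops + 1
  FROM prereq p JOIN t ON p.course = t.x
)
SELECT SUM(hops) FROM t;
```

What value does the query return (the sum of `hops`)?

6

Base: (test, hops=0).
Iteration 1: edges from {test} -> (clean, hops=1), (init, hops=1).
Iteration 2: edges from {clean,init} -> (package, hops=2), (scan, hops=2). [UNION drops 1 duplicate row(s)]
Iteration 3: no outgoing edges from {package,scan}; recursion stops.
SUM(hops) = 0 + 1 + 1 + 2 + 2 = 6.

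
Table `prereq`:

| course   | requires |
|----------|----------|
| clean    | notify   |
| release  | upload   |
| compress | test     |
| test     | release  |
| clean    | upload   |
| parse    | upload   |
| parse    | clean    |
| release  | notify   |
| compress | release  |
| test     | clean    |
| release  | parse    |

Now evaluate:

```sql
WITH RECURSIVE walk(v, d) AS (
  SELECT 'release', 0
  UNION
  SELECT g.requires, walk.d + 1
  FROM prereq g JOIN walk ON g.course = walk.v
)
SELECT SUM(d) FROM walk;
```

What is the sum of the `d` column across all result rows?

13

Base: (release, d=0).
Iteration 1: edges from {release} -> (notify, d=1), (parse, d=1), (upload, d=1).
Iteration 2: edges from {notify,parse,upload} -> (clean, d=2), (upload, d=2).
Iteration 3: edges from {clean,upload} -> (notify, d=3), (upload, d=3).
Iteration 4: no outgoing edges from {notify,upload}; recursion stops.
SUM(d) = 0 + 1 + 1 + 1 + 2 + 2 + 3 + 3 = 13.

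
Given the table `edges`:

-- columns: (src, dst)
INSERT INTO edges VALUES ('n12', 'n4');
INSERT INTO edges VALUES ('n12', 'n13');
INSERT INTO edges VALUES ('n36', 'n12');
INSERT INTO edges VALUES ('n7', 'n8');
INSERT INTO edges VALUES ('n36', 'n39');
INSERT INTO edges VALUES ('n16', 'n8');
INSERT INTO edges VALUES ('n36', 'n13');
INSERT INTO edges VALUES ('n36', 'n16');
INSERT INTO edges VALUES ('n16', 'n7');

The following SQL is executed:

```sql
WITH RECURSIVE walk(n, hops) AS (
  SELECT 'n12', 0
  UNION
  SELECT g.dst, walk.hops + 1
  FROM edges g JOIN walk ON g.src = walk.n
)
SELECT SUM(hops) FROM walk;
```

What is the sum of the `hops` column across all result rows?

2

Base: (n12, hops=0).
Iteration 1: edges from {n12} -> (n13, hops=1), (n4, hops=1).
Iteration 2: no outgoing edges from {n13,n4}; recursion stops.
SUM(hops) = 0 + 1 + 1 = 2.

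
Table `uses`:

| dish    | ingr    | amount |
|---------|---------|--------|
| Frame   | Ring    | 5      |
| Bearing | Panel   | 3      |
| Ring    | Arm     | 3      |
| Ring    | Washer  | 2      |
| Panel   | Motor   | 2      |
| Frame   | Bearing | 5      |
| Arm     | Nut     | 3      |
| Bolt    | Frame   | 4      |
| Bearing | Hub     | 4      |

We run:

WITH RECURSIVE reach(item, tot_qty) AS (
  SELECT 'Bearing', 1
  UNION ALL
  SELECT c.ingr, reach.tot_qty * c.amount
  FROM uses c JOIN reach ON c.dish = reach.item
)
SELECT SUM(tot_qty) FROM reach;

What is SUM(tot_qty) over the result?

14

Base: (Bearing, tot_qty=1).
Iteration 1: components of {Bearing} -> Hub = 1*4 = 4, Panel = 1*3 = 3.
Iteration 2: components of {Hub,Panel} -> Motor = 3*2 = 6.
Iteration 3: no further components; recursion stops.
SUM(tot_qty) = 1 + 3 + 4 + 6 = 14.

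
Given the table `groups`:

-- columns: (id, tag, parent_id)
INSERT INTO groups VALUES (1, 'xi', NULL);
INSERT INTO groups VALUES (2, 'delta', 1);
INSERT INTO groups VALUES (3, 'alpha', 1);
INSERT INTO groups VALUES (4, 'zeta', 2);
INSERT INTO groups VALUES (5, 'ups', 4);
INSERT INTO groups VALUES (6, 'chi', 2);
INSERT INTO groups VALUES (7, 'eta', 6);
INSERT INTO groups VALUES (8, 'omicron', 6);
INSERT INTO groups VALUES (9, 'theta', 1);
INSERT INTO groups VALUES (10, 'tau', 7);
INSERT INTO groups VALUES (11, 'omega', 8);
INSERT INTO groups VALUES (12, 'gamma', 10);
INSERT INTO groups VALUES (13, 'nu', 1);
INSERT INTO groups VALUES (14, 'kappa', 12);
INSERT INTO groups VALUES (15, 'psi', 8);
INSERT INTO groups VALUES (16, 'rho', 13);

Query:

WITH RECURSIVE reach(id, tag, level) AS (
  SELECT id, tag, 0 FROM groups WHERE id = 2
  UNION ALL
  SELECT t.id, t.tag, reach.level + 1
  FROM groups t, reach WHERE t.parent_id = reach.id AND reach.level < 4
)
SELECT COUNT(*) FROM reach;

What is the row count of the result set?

Base: id=2 (delta) at level 0.
Iteration 1: rows with parent_id in {2} -> zeta (id 4, level 1), chi (id 6, level 1).
Iteration 2: rows with parent_id in {4,6} -> ups (id 5, level 2), eta (id 7, level 2), omicron (id 8, level 2).
Iteration 3: rows with parent_id in {5,7,8} -> tau (id 10, level 3), omega (id 11, level 3), psi (id 15, level 3).
Iteration 4: rows with parent_id in {10,11,15} -> gamma (id 12, level 4).
Iteration 5: level < 4 fails for all current rows; recursion stops.
Total rows emitted: 10.

10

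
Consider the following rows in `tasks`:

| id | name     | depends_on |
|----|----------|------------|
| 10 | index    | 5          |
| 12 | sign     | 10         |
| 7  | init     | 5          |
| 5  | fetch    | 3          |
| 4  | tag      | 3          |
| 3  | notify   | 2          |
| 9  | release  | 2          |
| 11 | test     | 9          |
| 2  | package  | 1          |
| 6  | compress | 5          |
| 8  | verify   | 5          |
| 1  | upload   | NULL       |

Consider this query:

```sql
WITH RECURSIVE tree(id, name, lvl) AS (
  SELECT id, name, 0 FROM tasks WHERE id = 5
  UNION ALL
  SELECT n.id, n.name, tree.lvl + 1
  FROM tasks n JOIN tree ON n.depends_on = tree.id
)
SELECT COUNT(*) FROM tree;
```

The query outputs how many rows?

6

Base: id=5 (fetch) at lvl 0.
Iteration 1: rows with depends_on in {5} -> compress (id 6, lvl 1), init (id 7, lvl 1), verify (id 8, lvl 1), index (id 10, lvl 1).
Iteration 2: rows with depends_on in {6,7,8,10} -> sign (id 12, lvl 2).
Iteration 3: no rows with depends_on in {12}; recursion stops.
Total rows emitted: 6.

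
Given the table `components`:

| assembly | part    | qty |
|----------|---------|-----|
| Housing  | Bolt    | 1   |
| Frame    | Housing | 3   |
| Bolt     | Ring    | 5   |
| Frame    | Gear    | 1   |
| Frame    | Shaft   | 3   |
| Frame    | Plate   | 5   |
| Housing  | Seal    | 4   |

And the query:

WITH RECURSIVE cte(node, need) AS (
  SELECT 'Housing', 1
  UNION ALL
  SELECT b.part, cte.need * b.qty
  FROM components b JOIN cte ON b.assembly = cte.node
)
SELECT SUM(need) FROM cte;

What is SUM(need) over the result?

Base: (Housing, need=1).
Iteration 1: components of {Housing} -> Bolt = 1*1 = 1, Seal = 1*4 = 4.
Iteration 2: components of {Bolt,Seal} -> Ring = 1*5 = 5.
Iteration 3: no further components; recursion stops.
SUM(need) = 1 + 1 + 4 + 5 = 11.

11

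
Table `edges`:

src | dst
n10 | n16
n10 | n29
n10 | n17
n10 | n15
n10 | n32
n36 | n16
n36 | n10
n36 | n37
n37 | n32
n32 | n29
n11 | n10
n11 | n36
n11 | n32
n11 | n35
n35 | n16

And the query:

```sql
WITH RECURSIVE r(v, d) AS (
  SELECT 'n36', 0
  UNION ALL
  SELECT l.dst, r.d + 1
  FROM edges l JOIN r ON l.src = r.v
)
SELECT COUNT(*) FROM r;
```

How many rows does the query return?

Base: (n36, d=0).
Iteration 1: edges from {n36} -> (n10, d=1), (n16, d=1), (n37, d=1).
Iteration 2: edges from {n10,n16,n37} -> (n15, d=2), (n16, d=2), (n17, d=2), (n29, d=2), (n32, d=2) x2. [UNION ALL keeps all 6 new rows, including repeats]
Iteration 3: edges from {n15,n16,n17,n29,n32} -> (n29, d=3) x2. [UNION ALL keeps all 2 new rows, including repeats]
Iteration 4: no outgoing edges from {n29}; recursion stops.
Total rows emitted: 12.

12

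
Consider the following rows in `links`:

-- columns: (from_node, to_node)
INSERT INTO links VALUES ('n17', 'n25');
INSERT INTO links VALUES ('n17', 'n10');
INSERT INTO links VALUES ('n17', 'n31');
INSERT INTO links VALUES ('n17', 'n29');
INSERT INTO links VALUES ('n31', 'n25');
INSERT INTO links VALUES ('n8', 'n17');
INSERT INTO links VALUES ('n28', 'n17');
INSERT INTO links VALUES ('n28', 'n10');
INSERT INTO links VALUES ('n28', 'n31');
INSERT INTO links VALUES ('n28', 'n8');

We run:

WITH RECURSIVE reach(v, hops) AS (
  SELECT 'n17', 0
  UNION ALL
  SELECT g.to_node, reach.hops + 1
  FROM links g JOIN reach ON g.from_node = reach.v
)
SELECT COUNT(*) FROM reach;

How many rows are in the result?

6

Base: (n17, hops=0).
Iteration 1: edges from {n17} -> (n10, hops=1), (n25, hops=1), (n29, hops=1), (n31, hops=1).
Iteration 2: edges from {n10,n25,n29,n31} -> (n25, hops=2).
Iteration 3: no outgoing edges from {n25}; recursion stops.
Total rows emitted: 6.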